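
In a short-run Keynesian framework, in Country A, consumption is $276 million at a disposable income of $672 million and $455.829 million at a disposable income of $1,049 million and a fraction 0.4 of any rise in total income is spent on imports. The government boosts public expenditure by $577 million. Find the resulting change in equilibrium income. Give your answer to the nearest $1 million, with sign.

MPC = ΔC/ΔYd = (455.829 − 276)/(1,049 − 672) = 179.829/377 = 0.477.
Spending multiplier = 1/(1 − c + m) = 1/(1 − 0.477 + 0.4) = 1/0.923 ≈ 1.083.
ΔY = k × ΔG = (+$577 million) / 0.923 ≈ +$625 million.

+$625 million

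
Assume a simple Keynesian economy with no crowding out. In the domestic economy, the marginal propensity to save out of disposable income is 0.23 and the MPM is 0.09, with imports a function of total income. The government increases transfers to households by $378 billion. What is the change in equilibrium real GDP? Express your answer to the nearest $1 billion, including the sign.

+$910 billion

MPC = 1 − MPS = 1 − 0.23 = 0.77.
The transfer change shifts disposable income by +$378 billion, so first-round consumption changes by c·ΔTR = 0.77 × (+$378 billion) = +$291.06 billion.
Expenditure multiplier = 1/(1 − c + m) = 1/(1 − 0.77 + 0.09) = 1/0.32 = 3.125.
The transfer multiplier is c × k ≈ 2.406, so ΔY = k × (c·ΔTR) = (+$291.06 billion) / 0.32 ≈ +$910 billion.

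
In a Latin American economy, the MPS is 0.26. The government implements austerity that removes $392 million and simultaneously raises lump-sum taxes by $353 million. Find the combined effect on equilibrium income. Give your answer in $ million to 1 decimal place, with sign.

−$2,512.4 million

MPC = 1 − MPS = 1 − 0.26 = 0.74.
Expenditure multiplier = 1/(1 − MPC) = 1/(1 − 0.74) = 1/0.26 ≈ 3.846.
ΔG contributes k·ΔG = (−$392 million) / 0.26 ≈ −$1,507.7 million.
ΔT of +$353 million changes first-round spending by −c·ΔT = −$261.22 million, contributing k·(−c·ΔT) = (−$261.22 million) / 0.26 ≈ −$1,004.7 million.
Net ΔY = k(ΔG − c·ΔT) = (−$653.22 million) / 0.26 ≈ −$2,512.4 million.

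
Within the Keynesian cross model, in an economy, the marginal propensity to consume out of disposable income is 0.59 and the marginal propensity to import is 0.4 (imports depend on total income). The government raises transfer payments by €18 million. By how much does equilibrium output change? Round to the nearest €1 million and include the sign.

The transfer change shifts disposable income by +€18 million, so first-round consumption changes by c·ΔTR = 0.59 × (+€18 million) = +€10.62 million.
Expenditure multiplier = 1/(1 − c + m) = 1/(1 − 0.59 + 0.4) = 1/0.81 ≈ 1.235.
The transfer multiplier is c × k ≈ 0.728, so ΔY = k × (c·ΔTR) = (+€10.62 million) / 0.81 ≈ +€13 million.

+€13 million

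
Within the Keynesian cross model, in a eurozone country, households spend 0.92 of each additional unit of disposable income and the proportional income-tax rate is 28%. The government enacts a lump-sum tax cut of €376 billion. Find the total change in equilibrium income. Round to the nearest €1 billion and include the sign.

A lump-sum tax change of −€376 billion shifts disposable income by +€376 billion; first-round consumption changes by −c × ΔT = −0.92 × (−€376 billion) = +€345.92 billion.
Expenditure multiplier = 1/(1 − c(1−t)) = 1/(1 − 0.92×0.72) = 1/0.3376 ≈ 2.962.
The tax multiplier is −c × k ≈ −2.725, so ΔY = k × (−c·ΔT) = (+€345.92 billion) / 0.3376 ≈ +€1,025 billion.

+€1,025 billion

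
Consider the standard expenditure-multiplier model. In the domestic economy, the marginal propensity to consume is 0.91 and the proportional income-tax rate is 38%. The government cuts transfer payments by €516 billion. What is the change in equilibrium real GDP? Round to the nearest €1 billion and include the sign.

The transfer change shifts disposable income by −€516 billion, so first-round consumption changes by c·ΔTR = 0.91 × (−€516 billion) = −€469.56 billion.
Expenditure multiplier = 1/(1 − c(1−t)) = 1/(1 − 0.91×0.62) = 1/0.4358 ≈ 2.295.
The transfer multiplier is c × k ≈ 2.088, so ΔY = k × (c·ΔTR) = (−€469.56 billion) / 0.4358 ≈ −€1,077 billion.

−€1,077 billion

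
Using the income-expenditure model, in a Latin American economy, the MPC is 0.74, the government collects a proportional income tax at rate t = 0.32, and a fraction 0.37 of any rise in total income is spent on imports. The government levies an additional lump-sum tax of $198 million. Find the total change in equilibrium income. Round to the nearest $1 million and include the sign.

−$169 million

A lump-sum tax change of +$198 million shifts disposable income by −$198 million; first-round consumption changes by −c × ΔT = −0.74 × (+$198 million) = −$146.52 million.
Expenditure multiplier = 1/(1 − c(1−t) + m) = 1/(1 − 0.74×0.68 + 0.37) = 1/0.8668 ≈ 1.154.
The tax multiplier is −c × k ≈ −0.854, so ΔY = k × (−c·ΔT) = (−$146.52 million) / 0.8668 ≈ −$169 million.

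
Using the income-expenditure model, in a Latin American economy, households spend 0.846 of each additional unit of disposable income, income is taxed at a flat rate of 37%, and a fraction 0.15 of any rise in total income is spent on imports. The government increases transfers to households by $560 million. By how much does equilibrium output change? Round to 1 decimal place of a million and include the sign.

The transfer change shifts disposable income by +$560 million, so first-round consumption changes by c·ΔTR = 0.846 × (+$560 million) = +$473.76 million.
Expenditure multiplier = 1/(1 − c(1−t) + m) = 1/(1 − 0.846×0.63 + 0.15) = 1/0.61702 ≈ 1.621.
The transfer multiplier is c × k ≈ 1.371, so ΔY = k × (c·ΔTR) = (+$473.76 million) / 0.61702 ≈ +$767.8 million.

+$767.8 million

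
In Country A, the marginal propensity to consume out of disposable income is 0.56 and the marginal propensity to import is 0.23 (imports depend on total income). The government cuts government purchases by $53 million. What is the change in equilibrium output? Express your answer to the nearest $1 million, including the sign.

Government-spending multiplier = 1/(1 − c + m) = 1/(1 − 0.56 + 0.23) = 1/0.67 ≈ 1.493.
ΔY = k × ΔG = (−$53 million) / 0.67 ≈ −$79 million.

−$79 million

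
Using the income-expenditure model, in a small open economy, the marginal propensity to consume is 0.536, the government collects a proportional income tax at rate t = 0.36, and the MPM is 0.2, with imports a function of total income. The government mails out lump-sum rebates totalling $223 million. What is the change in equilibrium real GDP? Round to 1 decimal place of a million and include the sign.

+$139.5 million

A lump-sum tax change of −$223 million shifts disposable income by +$223 million; first-round consumption changes by −c × ΔT = −0.536 × (−$223 million) = +$119.528 million.
Expenditure multiplier = 1/(1 − c(1−t) + m) = 1/(1 − 0.536×0.64 + 0.2) = 1/0.85696 ≈ 1.167.
The tax multiplier is −c × k ≈ −0.625, so ΔY = k × (−c·ΔT) = (+$119.528 million) / 0.85696 ≈ +$139.5 million.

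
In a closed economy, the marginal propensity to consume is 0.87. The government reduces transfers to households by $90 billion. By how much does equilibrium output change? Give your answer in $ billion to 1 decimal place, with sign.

The transfer change shifts disposable income by −$90 billion, so first-round consumption changes by c·ΔTR = 0.87 × (−$90 billion) = −$78.3 billion.
Expenditure multiplier = 1/(1 − MPC) = 1/(1 − 0.87) = 1/0.13 ≈ 7.692.
The transfer multiplier is c × k ≈ 6.692, so ΔY = k × (c·ΔTR) = (−$78.3 billion) / 0.13 ≈ −$602.3 billion.

−$602.3 billion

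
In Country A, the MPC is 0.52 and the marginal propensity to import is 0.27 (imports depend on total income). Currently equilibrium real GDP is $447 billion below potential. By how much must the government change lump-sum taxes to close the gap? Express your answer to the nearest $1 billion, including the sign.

−$645 billion

Spending multiplier = 1/(1 − c + m) = 1/(1 − 0.52 + 0.27) = 1/0.75 ≈ 1.333.
Tax multiplier = −c·k = −0.52/0.75 ≈ −0.693. Need ΔY = +$447 billion, so ΔT = ΔY/(−c·k) = −(+$447 billion) × 0.75 / 0.52 ≈ −$645 billion.
The government should cut lump-sum taxes by $645 billion.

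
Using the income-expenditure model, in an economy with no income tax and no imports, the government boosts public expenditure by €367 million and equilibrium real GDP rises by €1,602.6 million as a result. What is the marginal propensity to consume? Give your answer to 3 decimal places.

Implied spending multiplier k = ΔY/ΔG = 1,602.6/367 ≈ 4.3668.
Since k = 1/(1 − MPC), MPC = 1 − 1/k = 1 − ΔG/ΔY = 1 − 367/1,602.6 ≈ 0.771.

0.771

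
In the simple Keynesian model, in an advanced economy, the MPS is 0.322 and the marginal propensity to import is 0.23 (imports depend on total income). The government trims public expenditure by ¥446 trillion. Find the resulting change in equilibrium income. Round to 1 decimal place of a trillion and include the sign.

−¥808.0 trillion

MPC = 1 − MPS = 1 − 0.322 = 0.678.
Expenditure multiplier = 1/(1 − c + m) = 1/(1 − 0.678 + 0.23) = 1/0.552 ≈ 1.812.
ΔY = k × ΔG = (−¥446 trillion) / 0.552 ≈ −¥808 trillion.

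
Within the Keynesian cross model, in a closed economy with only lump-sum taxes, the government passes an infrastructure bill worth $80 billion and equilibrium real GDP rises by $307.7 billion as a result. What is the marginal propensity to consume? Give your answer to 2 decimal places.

0.74

Implied spending multiplier k = ΔY/ΔG = 307.7/80 ≈ 3.8463.
Since k = 1/(1 − MPC), MPC = 1 − 1/k = 1 − ΔG/ΔY = 1 − 80/307.7 ≈ 0.74.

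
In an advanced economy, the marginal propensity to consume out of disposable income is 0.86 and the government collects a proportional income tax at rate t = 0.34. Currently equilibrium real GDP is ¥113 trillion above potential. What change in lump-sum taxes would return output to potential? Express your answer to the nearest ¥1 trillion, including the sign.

+¥57 trillion

Spending multiplier = 1/(1 − c(1−t)) = 1/(1 − 0.86×0.66) = 1/0.4324 ≈ 2.313.
Tax multiplier = −c·k = −0.86/0.4324 ≈ −1.989. Need ΔY = −¥113 trillion, so ΔT = ΔY/(−c·k) = −(−¥113 trillion) × 0.4324 / 0.86 ≈ +¥57 trillion.
The government should raise lump-sum taxes by ¥57 trillion.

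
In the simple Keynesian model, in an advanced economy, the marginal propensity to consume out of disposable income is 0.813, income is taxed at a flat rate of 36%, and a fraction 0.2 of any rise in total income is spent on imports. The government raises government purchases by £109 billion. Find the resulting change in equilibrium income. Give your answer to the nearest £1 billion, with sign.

Spending multiplier = 1/(1 − c(1−t) + m) = 1/(1 − 0.813×0.64 + 0.2) = 1/0.67968 ≈ 1.471.
ΔY = k × ΔG = (+£109 billion) / 0.67968 ≈ +£160 billion.

+£160 billion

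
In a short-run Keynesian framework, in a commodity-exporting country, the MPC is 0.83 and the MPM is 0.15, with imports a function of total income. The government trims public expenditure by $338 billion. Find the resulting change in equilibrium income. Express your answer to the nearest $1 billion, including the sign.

Spending multiplier = 1/(1 − c + m) = 1/(1 − 0.83 + 0.15) = 1/0.32 = 3.125.
ΔY = k × ΔG = (−$338 billion) / 0.32 ≈ −$1,056 billion.

−$1,056 billion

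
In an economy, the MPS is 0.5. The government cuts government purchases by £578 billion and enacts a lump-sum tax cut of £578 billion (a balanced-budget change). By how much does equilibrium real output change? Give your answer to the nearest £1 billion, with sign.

−£578 billion

MPC = 1 − MPS = 1 − 0.5 = 0.5.
Expenditure multiplier = 1/(1 − MPC) = 1/(1 − 0.5) = 1/0.5 = 2.
ΔG contributes k·ΔG = (−£578 billion) / 0.5 = −£1,156 billion.
ΔT of −£578 billion changes first-round spending by −c·ΔT = +£289 billion, contributing k·(−c·ΔT) = (+£289 billion) / 0.5 = +£578 billion.
With ΔG = ΔT and no other leakages, the balanced-budget multiplier is 1, so ΔY = ΔG = −£578 billion.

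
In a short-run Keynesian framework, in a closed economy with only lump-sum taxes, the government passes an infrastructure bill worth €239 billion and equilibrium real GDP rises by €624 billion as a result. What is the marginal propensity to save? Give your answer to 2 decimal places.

0.38

Implied spending multiplier k = ΔY/ΔG = 624/239 ≈ 2.6109.
Since k = 1/(1 − MPC), MPC = 1 − 1/k = 1 − ΔG/ΔY = 1 − 239/624 ≈ 0.62.
MPS = 1 − MPC = 0.38.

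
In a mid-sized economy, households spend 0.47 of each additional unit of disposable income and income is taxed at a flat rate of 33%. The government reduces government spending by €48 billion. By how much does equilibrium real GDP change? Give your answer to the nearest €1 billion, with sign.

Government-spending multiplier = 1/(1 − c(1−t)) = 1/(1 − 0.47×0.67) = 1/0.6851 ≈ 1.46.
ΔY = k × ΔG = (−€48 billion) / 0.6851 ≈ −€70 billion.

−€70 billion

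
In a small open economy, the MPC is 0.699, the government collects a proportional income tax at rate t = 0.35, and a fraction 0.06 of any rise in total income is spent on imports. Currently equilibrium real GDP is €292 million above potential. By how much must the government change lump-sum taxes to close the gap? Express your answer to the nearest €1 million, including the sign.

+€253 million

Spending multiplier = 1/(1 − c(1−t) + m) = 1/(1 − 0.699×0.65 + 0.06) = 1/0.60565 ≈ 1.651.
Tax multiplier = −c·k = −0.699/0.60565 ≈ −1.154. Need ΔY = −€292 million, so ΔT = ΔY/(−c·k) = −(−€292 million) × 0.60565 / 0.699 ≈ +€253 million.
The government should raise lump-sum taxes by €253 million.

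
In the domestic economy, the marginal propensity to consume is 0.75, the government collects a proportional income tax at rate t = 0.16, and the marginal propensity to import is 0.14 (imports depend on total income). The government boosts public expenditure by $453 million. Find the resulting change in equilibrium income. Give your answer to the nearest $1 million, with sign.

Government-spending multiplier = 1/(1 − c(1−t) + m) = 1/(1 − 0.75×0.84 + 0.14) = 1/0.51 ≈ 1.961.
ΔY = k × ΔG = (+$453 million) / 0.51 ≈ +$888 million.

+$888 million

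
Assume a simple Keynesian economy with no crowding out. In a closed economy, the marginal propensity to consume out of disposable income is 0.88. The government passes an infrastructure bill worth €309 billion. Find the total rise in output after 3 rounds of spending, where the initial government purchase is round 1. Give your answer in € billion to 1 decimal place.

€820.2 billion

Round 1 adds ΔG = €309 billion; each later round is MPC = 0.88 times the previous.
After 3 rounds: 309 + 271.92 + 239.2896 = ΔG·(1 − c^3)/(1 − c) = 309 × (1 − 0.681472)/0.12 ≈ €820.2 billion.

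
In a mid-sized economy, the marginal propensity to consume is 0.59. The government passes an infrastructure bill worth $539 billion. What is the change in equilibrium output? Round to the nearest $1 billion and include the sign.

Expenditure multiplier = 1/(1 − MPC) = 1/(1 − 0.59) = 1/0.41 ≈ 2.439.
ΔY = k × ΔG = (+$539 billion) / 0.41 ≈ +$1,315 billion.

+$1,315 billion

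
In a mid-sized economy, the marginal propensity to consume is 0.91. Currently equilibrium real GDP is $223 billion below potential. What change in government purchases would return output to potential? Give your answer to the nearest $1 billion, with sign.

+$20 billion

Spending multiplier = 1/(1 − MPC) = 1/(1 − 0.91) = 1/0.09 ≈ 11.111.
Need ΔY = +$223 billion, so ΔG = ΔY/k = (+$223 billion) × 0.09 ≈ +$20 billion.
The government should increase government purchases by $20 billion.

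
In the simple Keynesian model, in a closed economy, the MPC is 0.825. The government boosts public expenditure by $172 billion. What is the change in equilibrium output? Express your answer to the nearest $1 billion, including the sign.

Expenditure multiplier = 1/(1 − MPC) = 1/(1 − 0.825) = 1/0.175 ≈ 5.714.
ΔY = k × ΔG = (+$172 billion) / 0.175 ≈ +$983 billion.

+$983 billion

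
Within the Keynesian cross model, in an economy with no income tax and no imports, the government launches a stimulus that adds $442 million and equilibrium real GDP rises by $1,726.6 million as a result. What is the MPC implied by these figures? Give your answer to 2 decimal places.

0.74

Implied spending multiplier k = ΔY/ΔG = 1,726.6/442 ≈ 3.9063.
Since k = 1/(1 − MPC), MPC = 1 − 1/k = 1 − ΔG/ΔY = 1 − 442/1,726.6 ≈ 0.74.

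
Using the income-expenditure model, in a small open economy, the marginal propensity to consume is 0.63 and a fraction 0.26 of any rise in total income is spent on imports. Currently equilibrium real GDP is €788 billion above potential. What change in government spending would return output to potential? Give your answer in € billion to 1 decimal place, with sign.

−€496.4 billion

Spending multiplier = 1/(1 − c + m) = 1/(1 − 0.63 + 0.26) = 1/0.63 ≈ 1.587.
Need ΔY = −€788 billion, so ΔG = ΔY/k = (−€788 billion) × 0.63 ≈ −€496.4 billion.
The government should cut government spending by €496.4 billion.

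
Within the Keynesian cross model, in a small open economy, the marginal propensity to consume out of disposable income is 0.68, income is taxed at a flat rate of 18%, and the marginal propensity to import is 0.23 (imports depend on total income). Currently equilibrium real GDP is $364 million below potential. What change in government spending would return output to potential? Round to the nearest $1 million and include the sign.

Spending multiplier = 1/(1 − c(1−t) + m) = 1/(1 − 0.68×0.82 + 0.23) = 1/0.6724 ≈ 1.487.
Need ΔY = +$364 million, so ΔG = ΔY/k = (+$364 million) × 0.6724 ≈ +$245 million.
The government should increase government spending by $245 million.

+$245 million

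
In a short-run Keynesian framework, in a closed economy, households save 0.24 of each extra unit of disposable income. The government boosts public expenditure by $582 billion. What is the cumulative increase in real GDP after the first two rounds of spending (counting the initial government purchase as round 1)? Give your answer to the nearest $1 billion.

MPC = 1 − MPS = 1 − 0.24 = 0.76.
Round 1 adds ΔG = $582 billion; each later round is MPC = 0.76 times the previous.
After 2 rounds: 582 + 442.32 = ΔG·(1 − c^2)/(1 − c) = 582 × (1 − 0.5776)/0.24 ≈ $1,024 billion.

$1,024 billion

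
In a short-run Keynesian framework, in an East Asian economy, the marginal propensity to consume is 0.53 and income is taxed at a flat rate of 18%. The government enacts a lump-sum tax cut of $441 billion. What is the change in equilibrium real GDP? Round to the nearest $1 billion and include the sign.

+$413 billion

A lump-sum tax change of −$441 billion shifts disposable income by +$441 billion; first-round consumption changes by −c × ΔT = −0.53 × (−$441 billion) = +$233.73 billion.
Expenditure multiplier = 1/(1 − c(1−t)) = 1/(1 − 0.53×0.82) = 1/0.5654 ≈ 1.769.
The tax multiplier is −c × k ≈ −0.937, so ΔY = k × (−c·ΔT) = (+$233.73 billion) / 0.5654 ≈ +$413 billion.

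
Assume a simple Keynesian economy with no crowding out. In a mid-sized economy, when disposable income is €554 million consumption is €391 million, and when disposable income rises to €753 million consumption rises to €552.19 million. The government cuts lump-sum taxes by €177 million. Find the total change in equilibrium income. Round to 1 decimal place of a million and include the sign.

MPC = ΔC/ΔYd = (552.19 − 391)/(753 − 554) = 161.19/199 = 0.81.
A lump-sum tax change of −€177 million shifts disposable income by +€177 million; first-round consumption changes by −c × ΔT = −0.81 × (−€177 million) = +€143.37 million.
Expenditure multiplier = 1/(1 − MPC) = 1/(1 − 0.81) = 1/0.19 ≈ 5.263.
The tax multiplier is −c × k ≈ −4.263, so ΔY = k × (−c·ΔT) = (+€143.37 million) / 0.19 ≈ +€754.6 million.

+€754.6 million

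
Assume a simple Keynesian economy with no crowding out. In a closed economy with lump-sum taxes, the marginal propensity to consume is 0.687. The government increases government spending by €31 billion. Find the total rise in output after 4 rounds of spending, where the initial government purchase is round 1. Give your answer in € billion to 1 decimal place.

Round 1 adds ΔG = €31 billion; each later round is MPC = 0.687 times the previous.
After 4 rounds: 31 + 21.297 + 14.631039 + 10.051523793 = ΔG·(1 − c^4)/(1 − c) = 31 × (1 − 0.222754736961)/0.313 ≈ €77 billion.

€77.0 billion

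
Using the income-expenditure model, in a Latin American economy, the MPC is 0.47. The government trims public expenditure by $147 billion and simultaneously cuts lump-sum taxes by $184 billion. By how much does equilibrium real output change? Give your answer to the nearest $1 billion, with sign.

−$114 billion

Expenditure multiplier = 1/(1 − MPC) = 1/(1 − 0.47) = 1/0.53 ≈ 1.887.
ΔG contributes k·ΔG = (−$147 billion) / 0.53 ≈ −$277.4 billion.
ΔT of −$184 billion changes first-round spending by −c·ΔT = +$86.48 billion, contributing k·(−c·ΔT) = (+$86.48 billion) / 0.53 ≈ +$163.2 billion.
Net ΔY = k(ΔG − c·ΔT) = (−$60.52 billion) / 0.53 ≈ −$114 billion.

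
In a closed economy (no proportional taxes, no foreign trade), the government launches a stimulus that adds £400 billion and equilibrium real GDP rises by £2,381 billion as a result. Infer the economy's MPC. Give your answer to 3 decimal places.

Implied spending multiplier k = ΔY/ΔG = 2,381/400 = 5.9525.
Since k = 1/(1 − MPC), MPC = 1 − 1/k = 1 − ΔG/ΔY = 1 − 400/2,381 ≈ 0.832.

0.832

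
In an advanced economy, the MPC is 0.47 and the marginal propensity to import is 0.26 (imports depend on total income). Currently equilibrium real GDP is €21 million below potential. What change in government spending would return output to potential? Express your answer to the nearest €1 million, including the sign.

+€17 million

Spending multiplier = 1/(1 − c + m) = 1/(1 − 0.47 + 0.26) = 1/0.79 ≈ 1.266.
Need ΔY = +€21 million, so ΔG = ΔY/k = (+€21 million) × 0.79 ≈ +€17 million.
The government should increase government spending by €17 million.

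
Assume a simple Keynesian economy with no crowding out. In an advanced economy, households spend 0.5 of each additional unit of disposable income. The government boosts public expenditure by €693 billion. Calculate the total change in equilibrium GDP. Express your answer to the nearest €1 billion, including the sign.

+€1,386 billion

Expenditure multiplier = 1/(1 − MPC) = 1/(1 − 0.5) = 1/0.5 = 2.
ΔY = k × ΔG = (+€693 billion) / 0.5 = +€1,386 billion.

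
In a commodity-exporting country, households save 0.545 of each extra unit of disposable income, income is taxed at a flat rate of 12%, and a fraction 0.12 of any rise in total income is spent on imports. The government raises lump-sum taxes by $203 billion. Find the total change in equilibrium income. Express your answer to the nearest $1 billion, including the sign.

MPC = 1 − MPS = 1 − 0.545 = 0.455.
A lump-sum tax change of +$203 billion shifts disposable income by −$203 billion; first-round consumption changes by −c × ΔT = −0.455 × (+$203 billion) = −$92.365 billion.
Expenditure multiplier = 1/(1 − c(1−t) + m) = 1/(1 − 0.455×0.88 + 0.12) = 1/0.7196 ≈ 1.39.
The tax multiplier is −c × k ≈ −0.632, so ΔY = k × (−c·ΔT) = (−$92.365 billion) / 0.7196 ≈ −$128 billion.

−$128 billion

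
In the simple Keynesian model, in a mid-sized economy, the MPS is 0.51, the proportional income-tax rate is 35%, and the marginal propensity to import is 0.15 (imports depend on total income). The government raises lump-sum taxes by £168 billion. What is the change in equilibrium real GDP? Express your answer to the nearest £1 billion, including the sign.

−£99 billion

MPC = 1 − MPS = 1 − 0.51 = 0.49.
A lump-sum tax change of +£168 billion shifts disposable income by −£168 billion; first-round consumption changes by −c × ΔT = −0.49 × (+£168 billion) = −£82.32 billion.
Expenditure multiplier = 1/(1 − c(1−t) + m) = 1/(1 − 0.49×0.65 + 0.15) = 1/0.8315 ≈ 1.203.
The tax multiplier is −c × k ≈ −0.589, so ΔY = k × (−c·ΔT) = (−£82.32 billion) / 0.8315 ≈ −£99 billion.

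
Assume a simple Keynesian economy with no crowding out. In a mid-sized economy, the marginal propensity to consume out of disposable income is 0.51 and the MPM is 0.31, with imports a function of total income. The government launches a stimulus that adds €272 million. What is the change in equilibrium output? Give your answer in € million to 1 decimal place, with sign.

+€340.0 million

Government-spending multiplier = 1/(1 − c + m) = 1/(1 − 0.51 + 0.31) = 1/0.8 = 1.25.
ΔY = k × ΔG = (+€272 million) / 0.8 = +€340 million.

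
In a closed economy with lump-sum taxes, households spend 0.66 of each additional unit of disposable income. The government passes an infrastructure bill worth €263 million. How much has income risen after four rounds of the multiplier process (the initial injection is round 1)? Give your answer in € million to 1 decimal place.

€626.8 million

Round 1 adds ΔG = €263 million; each later round is MPC = 0.66 times the previous.
After 4 rounds: 263 + 173.58 + 114.5628 + 75.611448 = ΔG·(1 − c^4)/(1 − c) = 263 × (1 − 0.18974736)/0.34 ≈ €626.8 million.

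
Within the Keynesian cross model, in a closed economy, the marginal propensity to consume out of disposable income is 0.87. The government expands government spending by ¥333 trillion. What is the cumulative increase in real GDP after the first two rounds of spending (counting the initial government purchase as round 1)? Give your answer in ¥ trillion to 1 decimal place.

¥622.7 trillion

Round 1 adds ΔG = ¥333 trillion; each later round is MPC = 0.87 times the previous.
After 2 rounds: 333 + 289.71 = ΔG·(1 − c^2)/(1 − c) = 333 × (1 − 0.7569)/0.13 ≈ ¥622.7 trillion.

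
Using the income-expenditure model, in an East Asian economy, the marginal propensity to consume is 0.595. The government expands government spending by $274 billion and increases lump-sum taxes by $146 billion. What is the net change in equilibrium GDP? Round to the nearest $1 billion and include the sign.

+$462 billion

Expenditure multiplier = 1/(1 − MPC) = 1/(1 − 0.595) = 1/0.405 ≈ 2.469.
ΔG contributes k·ΔG = (+$274 billion) / 0.405 ≈ +$676.5 billion.
ΔT of +$146 billion changes first-round spending by −c·ΔT = −$86.87 billion, contributing k·(−c·ΔT) = (−$86.87 billion) / 0.405 ≈ −$214.5 billion.
Net ΔY = k(ΔG − c·ΔT) = (+$187.13 billion) / 0.405 ≈ +$462 billion.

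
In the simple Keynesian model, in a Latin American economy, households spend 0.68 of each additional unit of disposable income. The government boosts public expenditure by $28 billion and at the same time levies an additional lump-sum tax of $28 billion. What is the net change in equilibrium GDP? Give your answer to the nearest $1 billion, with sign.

+$28 billion

Expenditure multiplier = 1/(1 − MPC) = 1/(1 − 0.68) = 1/0.32 = 3.125.
ΔG contributes k·ΔG = (+$28 billion) / 0.32 = +$87.5 billion.
ΔT of +$28 billion changes first-round spending by −c·ΔT = −$19.04 billion, contributing k·(−c·ΔT) = (−$19.04 billion) / 0.32 = −$59.5 billion.
With ΔG = ΔT and no other leakages, the balanced-budget multiplier is 1, so ΔY = ΔG = +$28 billion.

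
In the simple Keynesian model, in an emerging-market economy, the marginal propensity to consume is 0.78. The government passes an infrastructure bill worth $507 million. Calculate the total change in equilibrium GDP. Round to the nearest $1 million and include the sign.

Government-spending multiplier = 1/(1 − MPC) = 1/(1 − 0.78) = 1/0.22 ≈ 4.545.
ΔY = k × ΔG = (+$507 million) / 0.22 ≈ +$2,305 million.

+$2,305 million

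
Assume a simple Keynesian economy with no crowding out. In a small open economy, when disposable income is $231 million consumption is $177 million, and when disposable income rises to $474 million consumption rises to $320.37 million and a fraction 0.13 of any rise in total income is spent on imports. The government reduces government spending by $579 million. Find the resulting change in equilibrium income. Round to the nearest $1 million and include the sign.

MPC = ΔC/ΔYd = (320.37 − 177)/(474 − 231) = 143.37/243 = 0.59.
Expenditure multiplier = 1/(1 − c + m) = 1/(1 − 0.59 + 0.13) = 1/0.54 ≈ 1.852.
ΔY = k × ΔG = (−$579 million) / 0.54 ≈ −$1,072 million.

−$1,072 million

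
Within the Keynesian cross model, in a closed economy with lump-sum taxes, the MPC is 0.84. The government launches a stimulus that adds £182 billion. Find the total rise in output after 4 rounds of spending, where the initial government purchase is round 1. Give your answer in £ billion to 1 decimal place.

£571.2 billion

Round 1 adds ΔG = £182 billion; each later round is MPC = 0.84 times the previous.
After 4 rounds: 182 + 152.88 + 128.4192 + 107.872128 = ΔG·(1 − c^4)/(1 − c) = 182 × (1 − 0.49787136)/0.16 ≈ £571.2 billion.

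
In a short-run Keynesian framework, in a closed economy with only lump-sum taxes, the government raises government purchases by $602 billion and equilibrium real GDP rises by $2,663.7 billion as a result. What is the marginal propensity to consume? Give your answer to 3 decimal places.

0.774

Implied spending multiplier k = ΔY/ΔG = 2,663.7/602 ≈ 4.4248.
Since k = 1/(1 − MPC), MPC = 1 − 1/k = 1 − ΔG/ΔY = 1 − 602/2,663.7 ≈ 0.774.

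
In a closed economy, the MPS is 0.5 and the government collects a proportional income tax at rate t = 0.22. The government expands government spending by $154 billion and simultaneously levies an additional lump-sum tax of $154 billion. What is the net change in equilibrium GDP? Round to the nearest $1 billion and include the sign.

MPC = 1 − MPS = 1 − 0.5 = 0.5.
Expenditure multiplier = 1/(1 − c(1−t)) = 1/(1 − 0.5×0.78) = 1/0.61 ≈ 1.639.
ΔG contributes k·ΔG = (+$154 billion) / 0.61 ≈ +$252.5 billion.
ΔT of +$154 billion changes first-round spending by −c·ΔT = −$77 billion, contributing k·(−c·ΔT) = (−$77 billion) / 0.61 ≈ −$126.2 billion.
Net ΔY = k(ΔG − c·ΔT) = (+$77 billion) / 0.61 ≈ +$126 billion.

+$126 billion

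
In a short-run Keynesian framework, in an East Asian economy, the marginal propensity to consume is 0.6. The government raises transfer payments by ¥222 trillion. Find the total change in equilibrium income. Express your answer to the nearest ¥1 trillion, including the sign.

The transfer change shifts disposable income by +¥222 trillion, so first-round consumption changes by c·ΔTR = 0.6 × (+¥222 trillion) = +¥133.2 trillion.
Expenditure multiplier = 1/(1 − MPC) = 1/(1 − 0.6) = 1/0.4 = 2.5.
The transfer multiplier is c × k = 1.5, so ΔY = k × (c·ΔTR) = (+¥133.2 trillion) / 0.4 = +¥333 trillion.

+¥333 trillion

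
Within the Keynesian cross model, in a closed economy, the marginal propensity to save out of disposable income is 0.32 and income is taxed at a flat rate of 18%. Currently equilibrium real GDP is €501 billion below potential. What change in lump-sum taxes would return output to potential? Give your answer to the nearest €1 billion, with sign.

−€326 billion

MPC = 1 − MPS = 1 − 0.32 = 0.68.
Spending multiplier = 1/(1 − c(1−t)) = 1/(1 − 0.68×0.82) = 1/0.4424 ≈ 2.26.
Tax multiplier = −c·k = −0.68/0.4424 ≈ −1.537. Need ΔY = +€501 billion, so ΔT = ΔY/(−c·k) = −(+€501 billion) × 0.4424 / 0.68 ≈ −€326 billion.
The government should cut lump-sum taxes by €326 billion.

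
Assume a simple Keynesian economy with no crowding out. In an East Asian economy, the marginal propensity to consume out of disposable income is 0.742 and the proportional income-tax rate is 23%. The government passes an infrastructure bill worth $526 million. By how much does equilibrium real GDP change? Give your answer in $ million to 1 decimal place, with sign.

+$1,227.1 million

Government-spending multiplier = 1/(1 − c(1−t)) = 1/(1 − 0.742×0.77) = 1/0.42866 ≈ 2.333.
ΔY = k × ΔG = (+$526 million) / 0.42866 ≈ +$1,227.1 million.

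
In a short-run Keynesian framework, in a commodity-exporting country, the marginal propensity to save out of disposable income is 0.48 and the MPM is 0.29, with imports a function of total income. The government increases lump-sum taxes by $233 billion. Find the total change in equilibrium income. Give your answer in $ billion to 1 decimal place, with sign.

−$157.4 billion

MPC = 1 − MPS = 1 − 0.48 = 0.52.
A lump-sum tax change of +$233 billion shifts disposable income by −$233 billion; first-round consumption changes by −c × ΔT = −0.52 × (+$233 billion) = −$121.16 billion.
Expenditure multiplier = 1/(1 − c + m) = 1/(1 − 0.52 + 0.29) = 1/0.77 ≈ 1.299.
The tax multiplier is −c × k ≈ −0.675, so ΔY = k × (−c·ΔT) = (−$121.16 billion) / 0.77 ≈ −$157.4 billion.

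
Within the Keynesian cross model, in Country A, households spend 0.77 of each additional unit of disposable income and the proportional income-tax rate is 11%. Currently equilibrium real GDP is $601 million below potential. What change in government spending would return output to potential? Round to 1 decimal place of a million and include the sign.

Spending multiplier = 1/(1 − c(1−t)) = 1/(1 − 0.77×0.89) = 1/0.3147 ≈ 3.178.
Need ΔY = +$601 million, so ΔG = ΔY/k = (+$601 million) × 0.3147 ≈ +$189.1 million.
The government should increase government spending by $189.1 million.

+$189.1 million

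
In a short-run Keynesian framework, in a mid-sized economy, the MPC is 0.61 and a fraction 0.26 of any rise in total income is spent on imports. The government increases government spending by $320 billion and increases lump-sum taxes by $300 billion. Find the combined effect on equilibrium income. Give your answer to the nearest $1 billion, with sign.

+$211 billion

Expenditure multiplier = 1/(1 − c + m) = 1/(1 − 0.61 + 0.26) = 1/0.65 ≈ 1.538.
ΔG contributes k·ΔG = (+$320 billion) / 0.65 ≈ +$492.3 billion.
ΔT of +$300 billion changes first-round spending by −c·ΔT = −$183 billion, contributing k·(−c·ΔT) = (−$183 billion) / 0.65 ≈ −$281.5 billion.
Net ΔY = k(ΔG − c·ΔT) = (+$137 billion) / 0.65 ≈ +$211 billion.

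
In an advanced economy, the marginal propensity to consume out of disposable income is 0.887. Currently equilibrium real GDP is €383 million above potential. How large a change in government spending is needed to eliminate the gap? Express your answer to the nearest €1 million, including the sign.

−€43 million

Spending multiplier = 1/(1 − MPC) = 1/(1 − 0.887) = 1/0.113 ≈ 8.85.
Need ΔY = −€383 million, so ΔG = ΔY/k = (−€383 million) × 0.113 ≈ −€43 million.
The government should cut government spending by €43 million.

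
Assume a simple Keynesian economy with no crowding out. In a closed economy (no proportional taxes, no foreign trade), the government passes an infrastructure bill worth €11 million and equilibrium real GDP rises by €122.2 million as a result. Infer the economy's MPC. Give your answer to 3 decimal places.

Implied spending multiplier k = ΔY/ΔG = 122.2/11 ≈ 11.1091.
Since k = 1/(1 − MPC), MPC = 1 − 1/k = 1 − ΔG/ΔY = 1 − 11/122.2 ≈ 0.910.

0.910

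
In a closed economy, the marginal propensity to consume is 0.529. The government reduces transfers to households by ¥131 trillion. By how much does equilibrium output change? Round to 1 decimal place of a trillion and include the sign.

−¥147.1 trillion

The transfer change shifts disposable income by −¥131 trillion, so first-round consumption changes by c·ΔTR = 0.529 × (−¥131 trillion) = −¥69.299 trillion.
Expenditure multiplier = 1/(1 − MPC) = 1/(1 − 0.529) = 1/0.471 ≈ 2.123.
The transfer multiplier is c × k ≈ 1.123, so ΔY = k × (c·ΔTR) = (−¥69.299 trillion) / 0.471 ≈ −¥147.1 trillion.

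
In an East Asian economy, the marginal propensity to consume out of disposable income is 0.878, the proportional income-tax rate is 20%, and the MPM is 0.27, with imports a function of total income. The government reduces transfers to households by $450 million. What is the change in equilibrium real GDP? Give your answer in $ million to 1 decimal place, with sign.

The transfer change shifts disposable income by −$450 million, so first-round consumption changes by c·ΔTR = 0.878 × (−$450 million) = −$395.1 million.
Expenditure multiplier = 1/(1 − c(1−t) + m) = 1/(1 − 0.878×0.8 + 0.27) = 1/0.5676 ≈ 1.762.
The transfer multiplier is c × k ≈ 1.547, so ΔY = k × (c·ΔTR) = (−$395.1 million) / 0.5676 ≈ −$696.1 million.

−$696.1 million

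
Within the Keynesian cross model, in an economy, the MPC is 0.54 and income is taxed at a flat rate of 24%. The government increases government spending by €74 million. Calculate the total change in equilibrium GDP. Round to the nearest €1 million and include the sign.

+€126 million

Spending multiplier = 1/(1 − c(1−t)) = 1/(1 − 0.54×0.76) = 1/0.5896 ≈ 1.696.
ΔY = k × ΔG = (+€74 million) / 0.5896 ≈ +€126 million.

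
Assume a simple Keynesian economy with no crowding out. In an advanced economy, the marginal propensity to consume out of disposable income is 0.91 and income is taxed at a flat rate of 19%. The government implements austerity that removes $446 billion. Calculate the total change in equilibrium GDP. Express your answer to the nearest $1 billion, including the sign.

Government-spending multiplier = 1/(1 − c(1−t)) = 1/(1 − 0.91×0.81) = 1/0.2629 ≈ 3.804.
ΔY = k × ΔG = (−$446 billion) / 0.2629 ≈ −$1,696 billion.

−$1,696 billion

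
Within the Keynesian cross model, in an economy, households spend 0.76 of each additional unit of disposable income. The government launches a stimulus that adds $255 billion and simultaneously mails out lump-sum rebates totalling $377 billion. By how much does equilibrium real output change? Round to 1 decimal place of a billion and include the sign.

Expenditure multiplier = 1/(1 − MPC) = 1/(1 − 0.76) = 1/0.24 ≈ 4.167.
ΔG contributes k·ΔG = (+$255 billion) / 0.24 = +$1,062.5 billion.
ΔT of −$377 billion changes first-round spending by −c·ΔT = +$286.52 billion, contributing k·(−c·ΔT) = (+$286.52 billion) / 0.24 ≈ +$1,193.8 billion.
Net ΔY = k(ΔG − c·ΔT) = (+$541.52 billion) / 0.24 ≈ +$2,256.3 billion.

+$2,256.3 billion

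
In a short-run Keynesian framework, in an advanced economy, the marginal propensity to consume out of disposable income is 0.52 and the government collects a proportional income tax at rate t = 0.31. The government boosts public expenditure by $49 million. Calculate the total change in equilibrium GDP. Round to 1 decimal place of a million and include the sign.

Government-spending multiplier = 1/(1 − c(1−t)) = 1/(1 − 0.52×0.69) = 1/0.6412 ≈ 1.56.
ΔY = k × ΔG = (+$49 million) / 0.6412 ≈ +$76.4 million.

+$76.4 million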